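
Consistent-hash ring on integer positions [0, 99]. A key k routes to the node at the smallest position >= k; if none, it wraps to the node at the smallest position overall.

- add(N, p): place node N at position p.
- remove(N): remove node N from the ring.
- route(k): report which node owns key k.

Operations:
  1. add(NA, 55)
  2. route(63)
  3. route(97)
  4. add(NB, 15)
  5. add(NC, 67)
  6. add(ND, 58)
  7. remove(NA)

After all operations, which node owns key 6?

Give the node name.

Op 1: add NA@55 -> ring=[55:NA]
Op 2: route key 63: none >= 63, wrap to smallest pos 55 -> NA
Op 3: route key 97: none >= 97, wrap to smallest pos 55 -> NA
Op 4: add NB@15 -> ring=[15:NB,55:NA]
Op 5: add NC@67 -> ring=[15:NB,55:NA,67:NC]
Op 6: add ND@58 -> ring=[15:NB,55:NA,58:ND,67:NC]
Op 7: remove NA -> ring=[15:NB,58:ND,67:NC]
Final route key 6: smallest pos >= 6 is 15 -> NB

Answer: NB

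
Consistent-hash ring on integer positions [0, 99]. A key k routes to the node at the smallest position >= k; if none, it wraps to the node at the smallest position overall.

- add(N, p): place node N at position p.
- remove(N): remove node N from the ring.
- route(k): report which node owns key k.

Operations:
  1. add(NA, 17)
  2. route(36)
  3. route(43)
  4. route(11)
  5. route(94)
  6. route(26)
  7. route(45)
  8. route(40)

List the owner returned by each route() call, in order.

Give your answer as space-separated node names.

Op 1: add NA@17 -> ring=[17:NA]
Op 2: route key 36: none >= 36, wrap to smallest pos 17 -> NA
Op 3: route key 43: none >= 43, wrap to smallest pos 17 -> NA
Op 4: route key 11: smallest pos >= 11 is 17 -> NA
Op 5: route key 94: none >= 94, wrap to smallest pos 17 -> NA
Op 6: route key 26: none >= 26, wrap to smallest pos 17 -> NA
Op 7: route key 45: none >= 45, wrap to smallest pos 17 -> NA
Op 8: route key 40: none >= 40, wrap to smallest pos 17 -> NA

Answer: NA NA NA NA NA NA NA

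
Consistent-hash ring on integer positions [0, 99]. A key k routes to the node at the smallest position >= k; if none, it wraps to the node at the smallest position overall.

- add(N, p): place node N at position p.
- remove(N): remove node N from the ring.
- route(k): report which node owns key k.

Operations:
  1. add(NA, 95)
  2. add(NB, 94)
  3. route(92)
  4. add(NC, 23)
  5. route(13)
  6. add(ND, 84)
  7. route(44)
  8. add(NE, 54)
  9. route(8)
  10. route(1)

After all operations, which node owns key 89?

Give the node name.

Op 1: add NA@95 -> ring=[95:NA]
Op 2: add NB@94 -> ring=[94:NB,95:NA]
Op 3: route key 92: smallest pos >= 92 is 94 -> NB
Op 4: add NC@23 -> ring=[23:NC,94:NB,95:NA]
Op 5: route key 13: smallest pos >= 13 is 23 -> NC
Op 6: add ND@84 -> ring=[23:NC,84:ND,94:NB,95:NA]
Op 7: route key 44: smallest pos >= 44 is 84 -> ND
Op 8: add NE@54 -> ring=[23:NC,54:NE,84:ND,94:NB,95:NA]
Op 9: route key 8: smallest pos >= 8 is 23 -> NC
Op 10: route key 1: smallest pos >= 1 is 23 -> NC
Final route key 89: smallest pos >= 89 is 94 -> NB

Answer: NB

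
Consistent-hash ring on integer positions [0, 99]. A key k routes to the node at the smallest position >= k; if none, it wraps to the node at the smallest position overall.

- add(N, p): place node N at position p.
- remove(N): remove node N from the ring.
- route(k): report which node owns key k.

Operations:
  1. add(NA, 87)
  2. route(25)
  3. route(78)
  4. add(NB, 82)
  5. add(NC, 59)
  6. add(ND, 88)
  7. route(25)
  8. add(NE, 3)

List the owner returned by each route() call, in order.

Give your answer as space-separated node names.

Answer: NA NA NC

Derivation:
Op 1: add NA@87 -> ring=[87:NA]
Op 2: route key 25: smallest pos >= 25 is 87 -> NA
Op 3: route key 78: smallest pos >= 78 is 87 -> NA
Op 4: add NB@82 -> ring=[82:NB,87:NA]
Op 5: add NC@59 -> ring=[59:NC,82:NB,87:NA]
Op 6: add ND@88 -> ring=[59:NC,82:NB,87:NA,88:ND]
Op 7: route key 25: smallest pos >= 25 is 59 -> NC
Op 8: add NE@3 -> ring=[3:NE,59:NC,82:NB,87:NA,88:ND]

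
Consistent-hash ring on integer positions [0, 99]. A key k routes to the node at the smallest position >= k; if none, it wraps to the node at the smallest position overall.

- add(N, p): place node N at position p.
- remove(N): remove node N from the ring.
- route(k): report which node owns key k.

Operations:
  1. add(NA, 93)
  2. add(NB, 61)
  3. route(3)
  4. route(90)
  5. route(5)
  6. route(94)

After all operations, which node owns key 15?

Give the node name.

Answer: NB

Derivation:
Op 1: add NA@93 -> ring=[93:NA]
Op 2: add NB@61 -> ring=[61:NB,93:NA]
Op 3: route key 3: smallest pos >= 3 is 61 -> NB
Op 4: route key 90: smallest pos >= 90 is 93 -> NA
Op 5: route key 5: smallest pos >= 5 is 61 -> NB
Op 6: route key 94: none >= 94, wrap to smallest pos 61 -> NB
Final route key 15: smallest pos >= 15 is 61 -> NB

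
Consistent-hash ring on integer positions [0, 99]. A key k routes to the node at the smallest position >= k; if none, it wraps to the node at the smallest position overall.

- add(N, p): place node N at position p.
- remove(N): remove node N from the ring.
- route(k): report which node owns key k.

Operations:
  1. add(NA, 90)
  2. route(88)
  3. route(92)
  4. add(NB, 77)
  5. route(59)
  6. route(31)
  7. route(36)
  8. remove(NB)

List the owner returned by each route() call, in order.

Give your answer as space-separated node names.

Answer: NA NA NB NB NB

Derivation:
Op 1: add NA@90 -> ring=[90:NA]
Op 2: route key 88: smallest pos >= 88 is 90 -> NA
Op 3: route key 92: none >= 92, wrap to smallest pos 90 -> NA
Op 4: add NB@77 -> ring=[77:NB,90:NA]
Op 5: route key 59: smallest pos >= 59 is 77 -> NB
Op 6: route key 31: smallest pos >= 31 is 77 -> NB
Op 7: route key 36: smallest pos >= 36 is 77 -> NB
Op 8: remove NB -> ring=[90:NA]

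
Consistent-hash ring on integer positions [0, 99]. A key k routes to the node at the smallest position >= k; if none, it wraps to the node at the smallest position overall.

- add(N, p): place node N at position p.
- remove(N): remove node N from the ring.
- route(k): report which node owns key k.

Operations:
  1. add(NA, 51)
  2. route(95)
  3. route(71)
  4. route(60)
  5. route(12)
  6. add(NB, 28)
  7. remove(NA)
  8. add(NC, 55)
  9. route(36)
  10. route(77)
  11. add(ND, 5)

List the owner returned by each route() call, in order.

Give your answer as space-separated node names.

Op 1: add NA@51 -> ring=[51:NA]
Op 2: route key 95: none >= 95, wrap to smallest pos 51 -> NA
Op 3: route key 71: none >= 71, wrap to smallest pos 51 -> NA
Op 4: route key 60: none >= 60, wrap to smallest pos 51 -> NA
Op 5: route key 12: smallest pos >= 12 is 51 -> NA
Op 6: add NB@28 -> ring=[28:NB,51:NA]
Op 7: remove NA -> ring=[28:NB]
Op 8: add NC@55 -> ring=[28:NB,55:NC]
Op 9: route key 36: smallest pos >= 36 is 55 -> NC
Op 10: route key 77: none >= 77, wrap to smallest pos 28 -> NB
Op 11: add ND@5 -> ring=[5:ND,28:NB,55:NC]

Answer: NA NA NA NA NC NB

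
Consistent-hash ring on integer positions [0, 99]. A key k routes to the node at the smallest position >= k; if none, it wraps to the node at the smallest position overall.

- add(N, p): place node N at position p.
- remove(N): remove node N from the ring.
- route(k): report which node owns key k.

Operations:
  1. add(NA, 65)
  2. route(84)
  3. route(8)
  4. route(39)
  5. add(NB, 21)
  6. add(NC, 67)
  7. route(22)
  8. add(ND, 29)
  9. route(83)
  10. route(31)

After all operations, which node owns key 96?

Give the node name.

Answer: NB

Derivation:
Op 1: add NA@65 -> ring=[65:NA]
Op 2: route key 84: none >= 84, wrap to smallest pos 65 -> NA
Op 3: route key 8: smallest pos >= 8 is 65 -> NA
Op 4: route key 39: smallest pos >= 39 is 65 -> NA
Op 5: add NB@21 -> ring=[21:NB,65:NA]
Op 6: add NC@67 -> ring=[21:NB,65:NA,67:NC]
Op 7: route key 22: smallest pos >= 22 is 65 -> NA
Op 8: add ND@29 -> ring=[21:NB,29:ND,65:NA,67:NC]
Op 9: route key 83: none >= 83, wrap to smallest pos 21 -> NB
Op 10: route key 31: smallest pos >= 31 is 65 -> NA
Final route key 96: none >= 96, wrap to smallest pos 21 -> NB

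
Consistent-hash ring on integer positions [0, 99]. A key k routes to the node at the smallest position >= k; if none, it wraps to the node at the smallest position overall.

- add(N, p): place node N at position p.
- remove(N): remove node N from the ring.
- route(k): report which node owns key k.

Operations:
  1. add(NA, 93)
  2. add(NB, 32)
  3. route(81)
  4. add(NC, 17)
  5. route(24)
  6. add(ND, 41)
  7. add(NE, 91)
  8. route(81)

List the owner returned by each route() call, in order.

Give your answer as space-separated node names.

Op 1: add NA@93 -> ring=[93:NA]
Op 2: add NB@32 -> ring=[32:NB,93:NA]
Op 3: route key 81: smallest pos >= 81 is 93 -> NA
Op 4: add NC@17 -> ring=[17:NC,32:NB,93:NA]
Op 5: route key 24: smallest pos >= 24 is 32 -> NB
Op 6: add ND@41 -> ring=[17:NC,32:NB,41:ND,93:NA]
Op 7: add NE@91 -> ring=[17:NC,32:NB,41:ND,91:NE,93:NA]
Op 8: route key 81: smallest pos >= 81 is 91 -> NE

Answer: NA NB NE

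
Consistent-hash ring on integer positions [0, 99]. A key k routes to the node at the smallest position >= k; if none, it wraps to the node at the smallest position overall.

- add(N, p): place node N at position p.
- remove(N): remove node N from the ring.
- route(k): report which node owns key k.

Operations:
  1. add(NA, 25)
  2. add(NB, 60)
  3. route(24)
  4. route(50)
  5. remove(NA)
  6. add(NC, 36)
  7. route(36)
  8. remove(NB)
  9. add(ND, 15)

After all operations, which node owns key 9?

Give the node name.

Op 1: add NA@25 -> ring=[25:NA]
Op 2: add NB@60 -> ring=[25:NA,60:NB]
Op 3: route key 24: smallest pos >= 24 is 25 -> NA
Op 4: route key 50: smallest pos >= 50 is 60 -> NB
Op 5: remove NA -> ring=[60:NB]
Op 6: add NC@36 -> ring=[36:NC,60:NB]
Op 7: route key 36: smallest pos >= 36 is 36 -> NC
Op 8: remove NB -> ring=[36:NC]
Op 9: add ND@15 -> ring=[15:ND,36:NC]
Final route key 9: smallest pos >= 9 is 15 -> ND

Answer: ND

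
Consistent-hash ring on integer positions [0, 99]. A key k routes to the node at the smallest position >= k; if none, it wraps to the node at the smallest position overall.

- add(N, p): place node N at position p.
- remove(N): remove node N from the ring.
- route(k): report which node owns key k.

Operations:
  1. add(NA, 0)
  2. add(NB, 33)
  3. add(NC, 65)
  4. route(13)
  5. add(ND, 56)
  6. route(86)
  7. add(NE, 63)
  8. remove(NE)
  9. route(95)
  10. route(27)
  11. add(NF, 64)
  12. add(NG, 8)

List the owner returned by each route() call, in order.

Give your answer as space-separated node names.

Op 1: add NA@0 -> ring=[0:NA]
Op 2: add NB@33 -> ring=[0:NA,33:NB]
Op 3: add NC@65 -> ring=[0:NA,33:NB,65:NC]
Op 4: route key 13: smallest pos >= 13 is 33 -> NB
Op 5: add ND@56 -> ring=[0:NA,33:NB,56:ND,65:NC]
Op 6: route key 86: none >= 86, wrap to smallest pos 0 -> NA
Op 7: add NE@63 -> ring=[0:NA,33:NB,56:ND,63:NE,65:NC]
Op 8: remove NE -> ring=[0:NA,33:NB,56:ND,65:NC]
Op 9: route key 95: none >= 95, wrap to smallest pos 0 -> NA
Op 10: route key 27: smallest pos >= 27 is 33 -> NB
Op 11: add NF@64 -> ring=[0:NA,33:NB,56:ND,64:NF,65:NC]
Op 12: add NG@8 -> ring=[0:NA,8:NG,33:NB,56:ND,64:NF,65:NC]

Answer: NB NA NA NB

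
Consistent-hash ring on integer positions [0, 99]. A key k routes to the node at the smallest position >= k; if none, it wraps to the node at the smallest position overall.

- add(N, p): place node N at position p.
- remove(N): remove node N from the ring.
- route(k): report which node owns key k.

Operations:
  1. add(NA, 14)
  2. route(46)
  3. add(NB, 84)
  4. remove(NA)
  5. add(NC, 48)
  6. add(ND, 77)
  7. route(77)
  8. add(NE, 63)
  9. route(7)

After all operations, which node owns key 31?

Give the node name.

Op 1: add NA@14 -> ring=[14:NA]
Op 2: route key 46: none >= 46, wrap to smallest pos 14 -> NA
Op 3: add NB@84 -> ring=[14:NA,84:NB]
Op 4: remove NA -> ring=[84:NB]
Op 5: add NC@48 -> ring=[48:NC,84:NB]
Op 6: add ND@77 -> ring=[48:NC,77:ND,84:NB]
Op 7: route key 77: smallest pos >= 77 is 77 -> ND
Op 8: add NE@63 -> ring=[48:NC,63:NE,77:ND,84:NB]
Op 9: route key 7: smallest pos >= 7 is 48 -> NC
Final route key 31: smallest pos >= 31 is 48 -> NC

Answer: NC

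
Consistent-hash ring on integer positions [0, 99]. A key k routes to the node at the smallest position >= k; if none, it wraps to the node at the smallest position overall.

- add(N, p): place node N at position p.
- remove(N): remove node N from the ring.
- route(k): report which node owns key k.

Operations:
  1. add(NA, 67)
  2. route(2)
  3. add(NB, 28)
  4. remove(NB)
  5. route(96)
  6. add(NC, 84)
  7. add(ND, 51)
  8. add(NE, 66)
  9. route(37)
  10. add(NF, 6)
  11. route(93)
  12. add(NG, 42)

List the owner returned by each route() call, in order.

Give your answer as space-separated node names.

Op 1: add NA@67 -> ring=[67:NA]
Op 2: route key 2: smallest pos >= 2 is 67 -> NA
Op 3: add NB@28 -> ring=[28:NB,67:NA]
Op 4: remove NB -> ring=[67:NA]
Op 5: route key 96: none >= 96, wrap to smallest pos 67 -> NA
Op 6: add NC@84 -> ring=[67:NA,84:NC]
Op 7: add ND@51 -> ring=[51:ND,67:NA,84:NC]
Op 8: add NE@66 -> ring=[51:ND,66:NE,67:NA,84:NC]
Op 9: route key 37: smallest pos >= 37 is 51 -> ND
Op 10: add NF@6 -> ring=[6:NF,51:ND,66:NE,67:NA,84:NC]
Op 11: route key 93: none >= 93, wrap to smallest pos 6 -> NF
Op 12: add NG@42 -> ring=[6:NF,42:NG,51:ND,66:NE,67:NA,84:NC]

Answer: NA NA ND NF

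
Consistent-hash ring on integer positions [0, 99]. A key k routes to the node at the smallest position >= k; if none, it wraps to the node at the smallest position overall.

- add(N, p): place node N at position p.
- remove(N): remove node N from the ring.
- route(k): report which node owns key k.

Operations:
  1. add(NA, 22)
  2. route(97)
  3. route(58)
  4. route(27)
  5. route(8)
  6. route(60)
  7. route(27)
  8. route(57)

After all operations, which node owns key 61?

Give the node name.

Op 1: add NA@22 -> ring=[22:NA]
Op 2: route key 97: none >= 97, wrap to smallest pos 22 -> NA
Op 3: route key 58: none >= 58, wrap to smallest pos 22 -> NA
Op 4: route key 27: none >= 27, wrap to smallest pos 22 -> NA
Op 5: route key 8: smallest pos >= 8 is 22 -> NA
Op 6: route key 60: none >= 60, wrap to smallest pos 22 -> NA
Op 7: route key 27: none >= 27, wrap to smallest pos 22 -> NA
Op 8: route key 57: none >= 57, wrap to smallest pos 22 -> NA
Final route key 61: none >= 61, wrap to smallest pos 22 -> NA

Answer: NA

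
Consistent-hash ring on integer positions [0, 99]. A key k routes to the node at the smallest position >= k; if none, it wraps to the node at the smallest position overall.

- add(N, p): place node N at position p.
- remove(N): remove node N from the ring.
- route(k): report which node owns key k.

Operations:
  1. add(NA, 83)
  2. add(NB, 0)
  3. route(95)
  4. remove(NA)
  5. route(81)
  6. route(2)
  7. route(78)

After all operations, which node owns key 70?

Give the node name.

Op 1: add NA@83 -> ring=[83:NA]
Op 2: add NB@0 -> ring=[0:NB,83:NA]
Op 3: route key 95: none >= 95, wrap to smallest pos 0 -> NB
Op 4: remove NA -> ring=[0:NB]
Op 5: route key 81: none >= 81, wrap to smallest pos 0 -> NB
Op 6: route key 2: none >= 2, wrap to smallest pos 0 -> NB
Op 7: route key 78: none >= 78, wrap to smallest pos 0 -> NB
Final route key 70: none >= 70, wrap to smallest pos 0 -> NB

Answer: NB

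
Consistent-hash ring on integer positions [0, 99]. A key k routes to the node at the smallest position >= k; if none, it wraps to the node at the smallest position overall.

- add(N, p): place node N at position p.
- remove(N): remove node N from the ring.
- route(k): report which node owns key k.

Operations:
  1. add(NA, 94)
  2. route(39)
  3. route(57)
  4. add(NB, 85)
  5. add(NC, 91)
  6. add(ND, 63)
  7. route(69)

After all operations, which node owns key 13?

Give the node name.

Answer: ND

Derivation:
Op 1: add NA@94 -> ring=[94:NA]
Op 2: route key 39: smallest pos >= 39 is 94 -> NA
Op 3: route key 57: smallest pos >= 57 is 94 -> NA
Op 4: add NB@85 -> ring=[85:NB,94:NA]
Op 5: add NC@91 -> ring=[85:NB,91:NC,94:NA]
Op 6: add ND@63 -> ring=[63:ND,85:NB,91:NC,94:NA]
Op 7: route key 69: smallest pos >= 69 is 85 -> NB
Final route key 13: smallest pos >= 13 is 63 -> ND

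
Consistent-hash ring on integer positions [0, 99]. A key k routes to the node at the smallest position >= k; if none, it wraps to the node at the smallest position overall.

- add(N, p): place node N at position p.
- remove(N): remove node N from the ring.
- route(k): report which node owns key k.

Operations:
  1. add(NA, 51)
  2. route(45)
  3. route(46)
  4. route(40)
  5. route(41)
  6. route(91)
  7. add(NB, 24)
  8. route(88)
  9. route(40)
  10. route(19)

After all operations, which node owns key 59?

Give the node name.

Answer: NB

Derivation:
Op 1: add NA@51 -> ring=[51:NA]
Op 2: route key 45: smallest pos >= 45 is 51 -> NA
Op 3: route key 46: smallest pos >= 46 is 51 -> NA
Op 4: route key 40: smallest pos >= 40 is 51 -> NA
Op 5: route key 41: smallest pos >= 41 is 51 -> NA
Op 6: route key 91: none >= 91, wrap to smallest pos 51 -> NA
Op 7: add NB@24 -> ring=[24:NB,51:NA]
Op 8: route key 88: none >= 88, wrap to smallest pos 24 -> NB
Op 9: route key 40: smallest pos >= 40 is 51 -> NA
Op 10: route key 19: smallest pos >= 19 is 24 -> NB
Final route key 59: none >= 59, wrap to smallest pos 24 -> NB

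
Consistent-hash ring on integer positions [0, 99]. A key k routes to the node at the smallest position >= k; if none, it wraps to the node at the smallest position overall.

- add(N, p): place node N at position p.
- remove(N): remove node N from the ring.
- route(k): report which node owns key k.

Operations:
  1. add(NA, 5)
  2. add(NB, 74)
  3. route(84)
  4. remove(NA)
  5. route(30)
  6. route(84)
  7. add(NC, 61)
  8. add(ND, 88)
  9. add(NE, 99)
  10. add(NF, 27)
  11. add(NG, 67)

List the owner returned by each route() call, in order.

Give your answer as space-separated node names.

Answer: NA NB NB

Derivation:
Op 1: add NA@5 -> ring=[5:NA]
Op 2: add NB@74 -> ring=[5:NA,74:NB]
Op 3: route key 84: none >= 84, wrap to smallest pos 5 -> NA
Op 4: remove NA -> ring=[74:NB]
Op 5: route key 30: smallest pos >= 30 is 74 -> NB
Op 6: route key 84: none >= 84, wrap to smallest pos 74 -> NB
Op 7: add NC@61 -> ring=[61:NC,74:NB]
Op 8: add ND@88 -> ring=[61:NC,74:NB,88:ND]
Op 9: add NE@99 -> ring=[61:NC,74:NB,88:ND,99:NE]
Op 10: add NF@27 -> ring=[27:NF,61:NC,74:NB,88:ND,99:NE]
Op 11: add NG@67 -> ring=[27:NF,61:NC,67:NG,74:NB,88:ND,99:NE]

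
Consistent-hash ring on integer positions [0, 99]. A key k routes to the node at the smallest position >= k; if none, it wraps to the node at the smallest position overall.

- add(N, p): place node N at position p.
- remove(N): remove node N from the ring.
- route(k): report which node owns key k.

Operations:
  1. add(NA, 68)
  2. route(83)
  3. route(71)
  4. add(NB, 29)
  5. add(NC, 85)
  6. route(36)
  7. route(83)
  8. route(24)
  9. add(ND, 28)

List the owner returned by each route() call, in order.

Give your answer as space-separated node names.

Op 1: add NA@68 -> ring=[68:NA]
Op 2: route key 83: none >= 83, wrap to smallest pos 68 -> NA
Op 3: route key 71: none >= 71, wrap to smallest pos 68 -> NA
Op 4: add NB@29 -> ring=[29:NB,68:NA]
Op 5: add NC@85 -> ring=[29:NB,68:NA,85:NC]
Op 6: route key 36: smallest pos >= 36 is 68 -> NA
Op 7: route key 83: smallest pos >= 83 is 85 -> NC
Op 8: route key 24: smallest pos >= 24 is 29 -> NB
Op 9: add ND@28 -> ring=[28:ND,29:NB,68:NA,85:NC]

Answer: NA NA NA NC NB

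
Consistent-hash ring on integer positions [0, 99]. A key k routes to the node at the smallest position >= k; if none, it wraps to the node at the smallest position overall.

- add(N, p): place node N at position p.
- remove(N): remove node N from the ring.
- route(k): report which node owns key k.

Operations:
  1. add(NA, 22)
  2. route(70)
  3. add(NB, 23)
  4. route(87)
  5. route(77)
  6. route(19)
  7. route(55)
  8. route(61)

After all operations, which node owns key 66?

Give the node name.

Op 1: add NA@22 -> ring=[22:NA]
Op 2: route key 70: none >= 70, wrap to smallest pos 22 -> NA
Op 3: add NB@23 -> ring=[22:NA,23:NB]
Op 4: route key 87: none >= 87, wrap to smallest pos 22 -> NA
Op 5: route key 77: none >= 77, wrap to smallest pos 22 -> NA
Op 6: route key 19: smallest pos >= 19 is 22 -> NA
Op 7: route key 55: none >= 55, wrap to smallest pos 22 -> NA
Op 8: route key 61: none >= 61, wrap to smallest pos 22 -> NA
Final route key 66: none >= 66, wrap to smallest pos 22 -> NA

Answer: NA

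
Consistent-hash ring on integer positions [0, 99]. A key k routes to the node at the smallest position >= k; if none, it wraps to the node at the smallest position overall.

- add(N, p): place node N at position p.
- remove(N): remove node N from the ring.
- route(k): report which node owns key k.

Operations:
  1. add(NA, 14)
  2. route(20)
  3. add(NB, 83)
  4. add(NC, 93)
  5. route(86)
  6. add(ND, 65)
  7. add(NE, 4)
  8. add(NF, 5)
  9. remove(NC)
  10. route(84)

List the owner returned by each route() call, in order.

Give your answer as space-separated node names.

Answer: NA NC NE

Derivation:
Op 1: add NA@14 -> ring=[14:NA]
Op 2: route key 20: none >= 20, wrap to smallest pos 14 -> NA
Op 3: add NB@83 -> ring=[14:NA,83:NB]
Op 4: add NC@93 -> ring=[14:NA,83:NB,93:NC]
Op 5: route key 86: smallest pos >= 86 is 93 -> NC
Op 6: add ND@65 -> ring=[14:NA,65:ND,83:NB,93:NC]
Op 7: add NE@4 -> ring=[4:NE,14:NA,65:ND,83:NB,93:NC]
Op 8: add NF@5 -> ring=[4:NE,5:NF,14:NA,65:ND,83:NB,93:NC]
Op 9: remove NC -> ring=[4:NE,5:NF,14:NA,65:ND,83:NB]
Op 10: route key 84: none >= 84, wrap to smallest pos 4 -> NE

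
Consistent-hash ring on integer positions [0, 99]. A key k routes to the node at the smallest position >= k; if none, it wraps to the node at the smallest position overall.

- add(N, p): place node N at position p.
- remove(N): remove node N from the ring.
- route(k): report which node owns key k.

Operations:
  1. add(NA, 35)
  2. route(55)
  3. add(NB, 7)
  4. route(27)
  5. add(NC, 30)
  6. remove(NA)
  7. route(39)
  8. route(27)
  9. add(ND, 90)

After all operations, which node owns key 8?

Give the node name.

Op 1: add NA@35 -> ring=[35:NA]
Op 2: route key 55: none >= 55, wrap to smallest pos 35 -> NA
Op 3: add NB@7 -> ring=[7:NB,35:NA]
Op 4: route key 27: smallest pos >= 27 is 35 -> NA
Op 5: add NC@30 -> ring=[7:NB,30:NC,35:NA]
Op 6: remove NA -> ring=[7:NB,30:NC]
Op 7: route key 39: none >= 39, wrap to smallest pos 7 -> NB
Op 8: route key 27: smallest pos >= 27 is 30 -> NC
Op 9: add ND@90 -> ring=[7:NB,30:NC,90:ND]
Final route key 8: smallest pos >= 8 is 30 -> NC

Answer: NC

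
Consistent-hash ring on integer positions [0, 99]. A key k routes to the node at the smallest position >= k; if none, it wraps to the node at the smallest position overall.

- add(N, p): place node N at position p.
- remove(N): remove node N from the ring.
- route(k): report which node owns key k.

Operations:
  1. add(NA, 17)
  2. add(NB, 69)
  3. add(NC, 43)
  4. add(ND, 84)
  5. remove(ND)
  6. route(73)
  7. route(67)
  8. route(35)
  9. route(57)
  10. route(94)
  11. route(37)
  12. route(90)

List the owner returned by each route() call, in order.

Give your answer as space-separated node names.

Answer: NA NB NC NB NA NC NA

Derivation:
Op 1: add NA@17 -> ring=[17:NA]
Op 2: add NB@69 -> ring=[17:NA,69:NB]
Op 3: add NC@43 -> ring=[17:NA,43:NC,69:NB]
Op 4: add ND@84 -> ring=[17:NA,43:NC,69:NB,84:ND]
Op 5: remove ND -> ring=[17:NA,43:NC,69:NB]
Op 6: route key 73: none >= 73, wrap to smallest pos 17 -> NA
Op 7: route key 67: smallest pos >= 67 is 69 -> NB
Op 8: route key 35: smallest pos >= 35 is 43 -> NC
Op 9: route key 57: smallest pos >= 57 is 69 -> NB
Op 10: route key 94: none >= 94, wrap to smallest pos 17 -> NA
Op 11: route key 37: smallest pos >= 37 is 43 -> NC
Op 12: route key 90: none >= 90, wrap to smallest pos 17 -> NA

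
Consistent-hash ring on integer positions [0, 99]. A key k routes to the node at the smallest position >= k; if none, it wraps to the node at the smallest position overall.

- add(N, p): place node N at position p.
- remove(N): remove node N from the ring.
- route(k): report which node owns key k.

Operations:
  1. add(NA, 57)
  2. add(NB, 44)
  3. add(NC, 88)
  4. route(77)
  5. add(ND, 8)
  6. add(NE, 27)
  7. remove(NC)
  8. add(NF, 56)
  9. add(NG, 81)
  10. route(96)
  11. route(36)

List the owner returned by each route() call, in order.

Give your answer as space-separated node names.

Answer: NC ND NB

Derivation:
Op 1: add NA@57 -> ring=[57:NA]
Op 2: add NB@44 -> ring=[44:NB,57:NA]
Op 3: add NC@88 -> ring=[44:NB,57:NA,88:NC]
Op 4: route key 77: smallest pos >= 77 is 88 -> NC
Op 5: add ND@8 -> ring=[8:ND,44:NB,57:NA,88:NC]
Op 6: add NE@27 -> ring=[8:ND,27:NE,44:NB,57:NA,88:NC]
Op 7: remove NC -> ring=[8:ND,27:NE,44:NB,57:NA]
Op 8: add NF@56 -> ring=[8:ND,27:NE,44:NB,56:NF,57:NA]
Op 9: add NG@81 -> ring=[8:ND,27:NE,44:NB,56:NF,57:NA,81:NG]
Op 10: route key 96: none >= 96, wrap to smallest pos 8 -> ND
Op 11: route key 36: smallest pos >= 36 is 44 -> NB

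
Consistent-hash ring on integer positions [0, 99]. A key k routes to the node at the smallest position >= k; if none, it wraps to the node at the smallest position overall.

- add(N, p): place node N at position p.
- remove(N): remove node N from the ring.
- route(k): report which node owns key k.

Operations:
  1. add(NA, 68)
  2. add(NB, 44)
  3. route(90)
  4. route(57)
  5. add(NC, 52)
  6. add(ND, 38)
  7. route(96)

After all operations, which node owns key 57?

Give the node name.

Answer: NA

Derivation:
Op 1: add NA@68 -> ring=[68:NA]
Op 2: add NB@44 -> ring=[44:NB,68:NA]
Op 3: route key 90: none >= 90, wrap to smallest pos 44 -> NB
Op 4: route key 57: smallest pos >= 57 is 68 -> NA
Op 5: add NC@52 -> ring=[44:NB,52:NC,68:NA]
Op 6: add ND@38 -> ring=[38:ND,44:NB,52:NC,68:NA]
Op 7: route key 96: none >= 96, wrap to smallest pos 38 -> ND
Final route key 57: smallest pos >= 57 is 68 -> NA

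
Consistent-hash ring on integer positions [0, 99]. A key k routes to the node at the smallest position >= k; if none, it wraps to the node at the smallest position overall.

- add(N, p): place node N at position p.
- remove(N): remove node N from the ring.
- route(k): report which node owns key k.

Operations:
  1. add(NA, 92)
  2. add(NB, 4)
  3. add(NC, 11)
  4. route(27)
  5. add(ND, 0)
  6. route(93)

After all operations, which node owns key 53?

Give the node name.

Answer: NA

Derivation:
Op 1: add NA@92 -> ring=[92:NA]
Op 2: add NB@4 -> ring=[4:NB,92:NA]
Op 3: add NC@11 -> ring=[4:NB,11:NC,92:NA]
Op 4: route key 27: smallest pos >= 27 is 92 -> NA
Op 5: add ND@0 -> ring=[0:ND,4:NB,11:NC,92:NA]
Op 6: route key 93: none >= 93, wrap to smallest pos 0 -> ND
Final route key 53: smallest pos >= 53 is 92 -> NA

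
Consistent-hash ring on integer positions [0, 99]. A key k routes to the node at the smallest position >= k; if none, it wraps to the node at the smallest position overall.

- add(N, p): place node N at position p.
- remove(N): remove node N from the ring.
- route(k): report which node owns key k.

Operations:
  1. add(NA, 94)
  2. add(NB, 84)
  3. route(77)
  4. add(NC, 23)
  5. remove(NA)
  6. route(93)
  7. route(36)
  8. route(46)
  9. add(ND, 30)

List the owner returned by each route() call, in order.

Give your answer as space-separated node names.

Op 1: add NA@94 -> ring=[94:NA]
Op 2: add NB@84 -> ring=[84:NB,94:NA]
Op 3: route key 77: smallest pos >= 77 is 84 -> NB
Op 4: add NC@23 -> ring=[23:NC,84:NB,94:NA]
Op 5: remove NA -> ring=[23:NC,84:NB]
Op 6: route key 93: none >= 93, wrap to smallest pos 23 -> NC
Op 7: route key 36: smallest pos >= 36 is 84 -> NB
Op 8: route key 46: smallest pos >= 46 is 84 -> NB
Op 9: add ND@30 -> ring=[23:NC,30:ND,84:NB]

Answer: NB NC NB NB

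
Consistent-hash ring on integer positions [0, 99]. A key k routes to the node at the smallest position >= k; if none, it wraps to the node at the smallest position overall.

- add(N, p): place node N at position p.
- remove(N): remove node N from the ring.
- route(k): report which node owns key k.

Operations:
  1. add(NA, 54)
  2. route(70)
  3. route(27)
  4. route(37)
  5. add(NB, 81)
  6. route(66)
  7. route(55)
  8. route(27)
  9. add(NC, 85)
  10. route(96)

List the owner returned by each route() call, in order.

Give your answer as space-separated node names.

Op 1: add NA@54 -> ring=[54:NA]
Op 2: route key 70: none >= 70, wrap to smallest pos 54 -> NA
Op 3: route key 27: smallest pos >= 27 is 54 -> NA
Op 4: route key 37: smallest pos >= 37 is 54 -> NA
Op 5: add NB@81 -> ring=[54:NA,81:NB]
Op 6: route key 66: smallest pos >= 66 is 81 -> NB
Op 7: route key 55: smallest pos >= 55 is 81 -> NB
Op 8: route key 27: smallest pos >= 27 is 54 -> NA
Op 9: add NC@85 -> ring=[54:NA,81:NB,85:NC]
Op 10: route key 96: none >= 96, wrap to smallest pos 54 -> NA

Answer: NA NA NA NB NB NA NA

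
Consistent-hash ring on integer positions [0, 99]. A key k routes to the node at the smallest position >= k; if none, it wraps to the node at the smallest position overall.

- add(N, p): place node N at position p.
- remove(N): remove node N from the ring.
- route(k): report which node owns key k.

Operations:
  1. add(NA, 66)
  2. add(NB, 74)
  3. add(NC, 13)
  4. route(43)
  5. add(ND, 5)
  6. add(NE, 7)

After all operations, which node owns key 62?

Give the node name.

Answer: NA

Derivation:
Op 1: add NA@66 -> ring=[66:NA]
Op 2: add NB@74 -> ring=[66:NA,74:NB]
Op 3: add NC@13 -> ring=[13:NC,66:NA,74:NB]
Op 4: route key 43: smallest pos >= 43 is 66 -> NA
Op 5: add ND@5 -> ring=[5:ND,13:NC,66:NA,74:NB]
Op 6: add NE@7 -> ring=[5:ND,7:NE,13:NC,66:NA,74:NB]
Final route key 62: smallest pos >= 62 is 66 -> NA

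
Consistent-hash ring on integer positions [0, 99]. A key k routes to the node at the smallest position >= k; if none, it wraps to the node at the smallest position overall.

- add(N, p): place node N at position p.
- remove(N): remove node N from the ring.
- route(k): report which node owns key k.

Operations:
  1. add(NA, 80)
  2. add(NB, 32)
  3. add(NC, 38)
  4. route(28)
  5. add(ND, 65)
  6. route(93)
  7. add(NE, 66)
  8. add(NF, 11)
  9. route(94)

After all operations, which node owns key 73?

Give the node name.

Answer: NA

Derivation:
Op 1: add NA@80 -> ring=[80:NA]
Op 2: add NB@32 -> ring=[32:NB,80:NA]
Op 3: add NC@38 -> ring=[32:NB,38:NC,80:NA]
Op 4: route key 28: smallest pos >= 28 is 32 -> NB
Op 5: add ND@65 -> ring=[32:NB,38:NC,65:ND,80:NA]
Op 6: route key 93: none >= 93, wrap to smallest pos 32 -> NB
Op 7: add NE@66 -> ring=[32:NB,38:NC,65:ND,66:NE,80:NA]
Op 8: add NF@11 -> ring=[11:NF,32:NB,38:NC,65:ND,66:NE,80:NA]
Op 9: route key 94: none >= 94, wrap to smallest pos 11 -> NF
Final route key 73: smallest pos >= 73 is 80 -> NA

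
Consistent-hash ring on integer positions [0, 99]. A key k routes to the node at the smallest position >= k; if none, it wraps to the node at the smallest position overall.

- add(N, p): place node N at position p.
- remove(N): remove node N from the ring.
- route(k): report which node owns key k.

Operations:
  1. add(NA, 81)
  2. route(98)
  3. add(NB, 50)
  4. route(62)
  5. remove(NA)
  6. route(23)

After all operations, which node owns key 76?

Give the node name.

Answer: NB

Derivation:
Op 1: add NA@81 -> ring=[81:NA]
Op 2: route key 98: none >= 98, wrap to smallest pos 81 -> NA
Op 3: add NB@50 -> ring=[50:NB,81:NA]
Op 4: route key 62: smallest pos >= 62 is 81 -> NA
Op 5: remove NA -> ring=[50:NB]
Op 6: route key 23: smallest pos >= 23 is 50 -> NB
Final route key 76: none >= 76, wrap to smallest pos 50 -> NB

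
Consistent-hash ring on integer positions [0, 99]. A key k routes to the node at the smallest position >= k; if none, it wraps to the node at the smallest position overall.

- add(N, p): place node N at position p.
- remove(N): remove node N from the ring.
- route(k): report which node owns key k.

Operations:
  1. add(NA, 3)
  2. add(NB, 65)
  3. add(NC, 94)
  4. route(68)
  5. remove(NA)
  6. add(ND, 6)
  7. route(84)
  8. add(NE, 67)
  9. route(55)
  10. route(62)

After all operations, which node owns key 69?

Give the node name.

Op 1: add NA@3 -> ring=[3:NA]
Op 2: add NB@65 -> ring=[3:NA,65:NB]
Op 3: add NC@94 -> ring=[3:NA,65:NB,94:NC]
Op 4: route key 68: smallest pos >= 68 is 94 -> NC
Op 5: remove NA -> ring=[65:NB,94:NC]
Op 6: add ND@6 -> ring=[6:ND,65:NB,94:NC]
Op 7: route key 84: smallest pos >= 84 is 94 -> NC
Op 8: add NE@67 -> ring=[6:ND,65:NB,67:NE,94:NC]
Op 9: route key 55: smallest pos >= 55 is 65 -> NB
Op 10: route key 62: smallest pos >= 62 is 65 -> NB
Final route key 69: smallest pos >= 69 is 94 -> NC

Answer: NC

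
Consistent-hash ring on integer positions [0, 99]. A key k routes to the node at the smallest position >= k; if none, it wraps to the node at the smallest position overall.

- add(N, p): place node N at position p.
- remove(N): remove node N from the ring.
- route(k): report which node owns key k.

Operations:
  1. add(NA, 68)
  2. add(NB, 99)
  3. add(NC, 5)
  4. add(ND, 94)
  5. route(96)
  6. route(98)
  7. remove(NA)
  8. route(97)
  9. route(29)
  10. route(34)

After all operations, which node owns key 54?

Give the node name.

Answer: ND

Derivation:
Op 1: add NA@68 -> ring=[68:NA]
Op 2: add NB@99 -> ring=[68:NA,99:NB]
Op 3: add NC@5 -> ring=[5:NC,68:NA,99:NB]
Op 4: add ND@94 -> ring=[5:NC,68:NA,94:ND,99:NB]
Op 5: route key 96: smallest pos >= 96 is 99 -> NB
Op 6: route key 98: smallest pos >= 98 is 99 -> NB
Op 7: remove NA -> ring=[5:NC,94:ND,99:NB]
Op 8: route key 97: smallest pos >= 97 is 99 -> NB
Op 9: route key 29: smallest pos >= 29 is 94 -> ND
Op 10: route key 34: smallest pos >= 34 is 94 -> ND
Final route key 54: smallest pos >= 54 is 94 -> ND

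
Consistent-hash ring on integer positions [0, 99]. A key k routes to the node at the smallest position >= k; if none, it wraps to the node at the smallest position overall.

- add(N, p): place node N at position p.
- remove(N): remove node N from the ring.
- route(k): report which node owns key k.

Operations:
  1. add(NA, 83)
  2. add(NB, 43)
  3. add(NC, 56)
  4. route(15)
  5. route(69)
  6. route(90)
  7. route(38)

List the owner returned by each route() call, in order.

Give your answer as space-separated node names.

Answer: NB NA NB NB

Derivation:
Op 1: add NA@83 -> ring=[83:NA]
Op 2: add NB@43 -> ring=[43:NB,83:NA]
Op 3: add NC@56 -> ring=[43:NB,56:NC,83:NA]
Op 4: route key 15: smallest pos >= 15 is 43 -> NB
Op 5: route key 69: smallest pos >= 69 is 83 -> NA
Op 6: route key 90: none >= 90, wrap to smallest pos 43 -> NB
Op 7: route key 38: smallest pos >= 38 is 43 -> NB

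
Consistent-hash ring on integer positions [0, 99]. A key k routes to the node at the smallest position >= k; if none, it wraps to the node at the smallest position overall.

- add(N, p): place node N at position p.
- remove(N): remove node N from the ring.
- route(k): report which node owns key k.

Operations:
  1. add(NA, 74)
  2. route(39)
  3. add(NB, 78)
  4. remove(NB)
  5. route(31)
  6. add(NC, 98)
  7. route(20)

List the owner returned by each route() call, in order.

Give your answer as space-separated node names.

Op 1: add NA@74 -> ring=[74:NA]
Op 2: route key 39: smallest pos >= 39 is 74 -> NA
Op 3: add NB@78 -> ring=[74:NA,78:NB]
Op 4: remove NB -> ring=[74:NA]
Op 5: route key 31: smallest pos >= 31 is 74 -> NA
Op 6: add NC@98 -> ring=[74:NA,98:NC]
Op 7: route key 20: smallest pos >= 20 is 74 -> NA

Answer: NA NA NA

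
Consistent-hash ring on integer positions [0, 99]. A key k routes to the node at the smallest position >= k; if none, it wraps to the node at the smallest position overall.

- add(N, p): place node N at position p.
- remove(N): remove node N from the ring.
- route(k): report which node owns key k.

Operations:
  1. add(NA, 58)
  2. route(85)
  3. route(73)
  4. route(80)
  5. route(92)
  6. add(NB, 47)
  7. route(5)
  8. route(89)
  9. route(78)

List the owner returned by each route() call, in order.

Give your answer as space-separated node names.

Answer: NA NA NA NA NB NB NB

Derivation:
Op 1: add NA@58 -> ring=[58:NA]
Op 2: route key 85: none >= 85, wrap to smallest pos 58 -> NA
Op 3: route key 73: none >= 73, wrap to smallest pos 58 -> NA
Op 4: route key 80: none >= 80, wrap to smallest pos 58 -> NA
Op 5: route key 92: none >= 92, wrap to smallest pos 58 -> NA
Op 6: add NB@47 -> ring=[47:NB,58:NA]
Op 7: route key 5: smallest pos >= 5 is 47 -> NB
Op 8: route key 89: none >= 89, wrap to smallest pos 47 -> NB
Op 9: route key 78: none >= 78, wrap to smallest pos 47 -> NB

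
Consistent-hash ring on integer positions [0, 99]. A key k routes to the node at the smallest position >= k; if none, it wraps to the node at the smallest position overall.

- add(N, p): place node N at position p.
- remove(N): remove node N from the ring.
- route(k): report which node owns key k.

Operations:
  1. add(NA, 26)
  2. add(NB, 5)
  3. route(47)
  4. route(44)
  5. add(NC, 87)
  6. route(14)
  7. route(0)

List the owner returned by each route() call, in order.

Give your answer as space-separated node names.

Op 1: add NA@26 -> ring=[26:NA]
Op 2: add NB@5 -> ring=[5:NB,26:NA]
Op 3: route key 47: none >= 47, wrap to smallest pos 5 -> NB
Op 4: route key 44: none >= 44, wrap to smallest pos 5 -> NB
Op 5: add NC@87 -> ring=[5:NB,26:NA,87:NC]
Op 6: route key 14: smallest pos >= 14 is 26 -> NA
Op 7: route key 0: smallest pos >= 0 is 5 -> NB

Answer: NB NB NA NB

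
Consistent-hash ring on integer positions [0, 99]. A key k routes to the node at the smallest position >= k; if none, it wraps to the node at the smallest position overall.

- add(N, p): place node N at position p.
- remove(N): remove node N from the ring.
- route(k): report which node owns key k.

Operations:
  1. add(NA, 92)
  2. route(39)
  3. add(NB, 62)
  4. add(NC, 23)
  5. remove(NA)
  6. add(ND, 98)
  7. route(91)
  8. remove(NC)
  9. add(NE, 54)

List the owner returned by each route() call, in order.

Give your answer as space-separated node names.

Answer: NA ND

Derivation:
Op 1: add NA@92 -> ring=[92:NA]
Op 2: route key 39: smallest pos >= 39 is 92 -> NA
Op 3: add NB@62 -> ring=[62:NB,92:NA]
Op 4: add NC@23 -> ring=[23:NC,62:NB,92:NA]
Op 5: remove NA -> ring=[23:NC,62:NB]
Op 6: add ND@98 -> ring=[23:NC,62:NB,98:ND]
Op 7: route key 91: smallest pos >= 91 is 98 -> ND
Op 8: remove NC -> ring=[62:NB,98:ND]
Op 9: add NE@54 -> ring=[54:NE,62:NB,98:ND]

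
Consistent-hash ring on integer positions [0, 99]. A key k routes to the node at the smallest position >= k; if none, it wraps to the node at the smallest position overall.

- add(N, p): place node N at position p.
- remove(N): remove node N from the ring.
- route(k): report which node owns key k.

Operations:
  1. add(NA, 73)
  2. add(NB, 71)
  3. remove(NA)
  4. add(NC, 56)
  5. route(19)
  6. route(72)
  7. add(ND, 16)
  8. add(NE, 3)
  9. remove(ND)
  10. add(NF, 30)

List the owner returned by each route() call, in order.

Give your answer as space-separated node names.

Answer: NC NC

Derivation:
Op 1: add NA@73 -> ring=[73:NA]
Op 2: add NB@71 -> ring=[71:NB,73:NA]
Op 3: remove NA -> ring=[71:NB]
Op 4: add NC@56 -> ring=[56:NC,71:NB]
Op 5: route key 19: smallest pos >= 19 is 56 -> NC
Op 6: route key 72: none >= 72, wrap to smallest pos 56 -> NC
Op 7: add ND@16 -> ring=[16:ND,56:NC,71:NB]
Op 8: add NE@3 -> ring=[3:NE,16:ND,56:NC,71:NB]
Op 9: remove ND -> ring=[3:NE,56:NC,71:NB]
Op 10: add NF@30 -> ring=[3:NE,30:NF,56:NC,71:NB]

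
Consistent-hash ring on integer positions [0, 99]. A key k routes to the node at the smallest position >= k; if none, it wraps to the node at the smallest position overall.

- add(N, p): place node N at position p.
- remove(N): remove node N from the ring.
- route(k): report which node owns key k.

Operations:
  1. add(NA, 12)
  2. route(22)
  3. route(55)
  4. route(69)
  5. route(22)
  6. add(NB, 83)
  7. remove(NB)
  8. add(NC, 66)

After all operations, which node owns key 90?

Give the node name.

Op 1: add NA@12 -> ring=[12:NA]
Op 2: route key 22: none >= 22, wrap to smallest pos 12 -> NA
Op 3: route key 55: none >= 55, wrap to smallest pos 12 -> NA
Op 4: route key 69: none >= 69, wrap to smallest pos 12 -> NA
Op 5: route key 22: none >= 22, wrap to smallest pos 12 -> NA
Op 6: add NB@83 -> ring=[12:NA,83:NB]
Op 7: remove NB -> ring=[12:NA]
Op 8: add NC@66 -> ring=[12:NA,66:NC]
Final route key 90: none >= 90, wrap to smallest pos 12 -> NA

Answer: NA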